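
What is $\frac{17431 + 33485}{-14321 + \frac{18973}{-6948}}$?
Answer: $- \frac{353764368}{99521281} \approx -3.5547$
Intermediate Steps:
$\frac{17431 + 33485}{-14321 + \frac{18973}{-6948}} = \frac{50916}{-14321 + 18973 \left(- \frac{1}{6948}\right)} = \frac{50916}{-14321 - \frac{18973}{6948}} = \frac{50916}{- \frac{99521281}{6948}} = 50916 \left(- \frac{6948}{99521281}\right) = - \frac{353764368}{99521281}$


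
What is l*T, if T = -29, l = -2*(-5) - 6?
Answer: -116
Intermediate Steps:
l = 4 (l = 10 - 6 = 4)
l*T = 4*(-29) = -116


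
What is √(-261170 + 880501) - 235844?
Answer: -235844 + √619331 ≈ -2.3506e+5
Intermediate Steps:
√(-261170 + 880501) - 235844 = √619331 - 235844 = -235844 + √619331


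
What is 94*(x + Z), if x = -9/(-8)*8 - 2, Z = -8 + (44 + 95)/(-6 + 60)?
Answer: 3995/27 ≈ 147.96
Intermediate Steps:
Z = -293/54 (Z = -8 + 139/54 = -293/54 ≈ -5.4259)
x = 7 (x = -9*(-⅛)*8 - 2 = (9/8)*8 - 2 = 9 - 2 = 7)
94*(x + Z) = 94*(7 - 293/54) = 94*(85/54) = 3995/27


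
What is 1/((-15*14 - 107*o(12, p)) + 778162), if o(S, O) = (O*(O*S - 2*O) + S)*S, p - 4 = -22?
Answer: -1/3397616 ≈ -2.9432e-7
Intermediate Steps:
p = -18 (p = 4 - 22 = -18)
o(S, O) = S*(S + O*(-2*O + O*S)) (o(S, O) = (O*(-2*O + O*S) + S)*S = (S + O*(-2*O + O*S))*S = S*(S + O*(-2*O + O*S)))
1/((-15*14 - 107*o(12, p)) + 778162) = 1/((-15*14 - 1284*(12 - 2*(-18)² + 12*(-18)²)) + 778162) = 1/((-210 - 1284*(12 - 2*324 + 12*324)) + 778162) = 1/((-210 - 1284*(12 - 648 + 3888)) + 778162) = 1/((-210 - 1284*3252) + 778162) = 1/((-210 - 107*39024) + 778162) = 1/((-210 - 4175568) + 778162) = 1/(-4175778 + 778162) = 1/(-3397616) = -1/3397616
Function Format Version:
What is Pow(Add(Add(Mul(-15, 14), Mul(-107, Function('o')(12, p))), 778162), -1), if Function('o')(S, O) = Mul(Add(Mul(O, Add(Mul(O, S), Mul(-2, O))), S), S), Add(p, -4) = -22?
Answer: Rational(-1, 3397616) ≈ -2.9432e-7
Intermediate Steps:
p = -18 (p = Add(4, -22) = -18)
Function('o')(S, O) = Mul(S, Add(S, Mul(O, Add(Mul(-2, O), Mul(O, S))))) (Function('o')(S, O) = Mul(Add(Mul(O, Add(Mul(-2, O), Mul(O, S))), S), S) = Mul(Add(S, Mul(O, Add(Mul(-2, O), Mul(O, S)))), S) = Mul(S, Add(S, Mul(O, Add(Mul(-2, O), Mul(O, S))))))
Pow(Add(Add(Mul(-15, 14), Mul(-107, Function('o')(12, p))), 778162), -1) = Pow(Add(Add(Mul(-15, 14), Mul(-107, Mul(12, Add(12, Mul(-2, Pow(-18, 2)), Mul(12, Pow(-18, 2)))))), 778162), -1) = Pow(Add(Add(-210, Mul(-107, Mul(12, Add(12, Mul(-2, 324), Mul(12, 324))))), 778162), -1) = Pow(Add(Add(-210, Mul(-107, Mul(12, Add(12, -648, 3888)))), 778162), -1) = Pow(Add(Add(-210, Mul(-107, Mul(12, 3252))), 778162), -1) = Pow(Add(Add(-210, Mul(-107, 39024)), 778162), -1) = Pow(Add(Add(-210, -4175568), 778162), -1) = Pow(Add(-4175778, 778162), -1) = Pow(-3397616, -1) = Rational(-1, 3397616)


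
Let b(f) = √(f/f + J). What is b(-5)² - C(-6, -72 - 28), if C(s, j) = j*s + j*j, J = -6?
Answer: -10605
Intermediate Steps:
C(s, j) = j² + j*s (C(s, j) = j*s + j² = j² + j*s)
b(f) = I*√5 (b(f) = √(f/f - 6) = √(1 - 6) = √(-5) = I*√5)
b(-5)² - C(-6, -72 - 28) = (I*√5)² - (-72 - 28)*((-72 - 28) - 6) = -5 - (-100)*(-100 - 6) = -5 - (-100)*(-106) = -5 - 1*10600 = -5 - 10600 = -10605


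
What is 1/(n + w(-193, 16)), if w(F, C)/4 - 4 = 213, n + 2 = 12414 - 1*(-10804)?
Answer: 1/24084 ≈ 4.1521e-5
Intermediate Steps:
n = 23216 (n = -2 + (12414 - 1*(-10804)) = -2 + (12414 + 10804) = -2 + 23218 = 23216)
w(F, C) = 868 (w(F, C) = 16 + 4*213 = 16 + 852 = 868)
1/(n + w(-193, 16)) = 1/(23216 + 868) = 1/24084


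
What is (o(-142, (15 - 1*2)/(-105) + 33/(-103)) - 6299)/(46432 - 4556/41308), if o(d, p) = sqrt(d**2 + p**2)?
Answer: -65049773/479502125 + 20654*sqrt(589622427829)/5185815481875 ≈ -0.13260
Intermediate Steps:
(o(-142, (15 - 1*2)/(-105) + 33/(-103)) - 6299)/(46432 - 4556/41308) = (sqrt((-142)**2 + ((15 - 1*2)/(-105) + 33/(-103))**2) - 6299)/(46432 - 4556/41308) = (sqrt(20164 + ((15 - 2)*(-1/105) + 33*(-1/103))**2) - 6299)/(46432 - 4556*1/41308) = (sqrt(20164 + (13*(-1/105) - 33/103)**2) - 6299)/(46432 - 1139/10327) = (sqrt(20164 + (-13/105 - 33/103)**2) - 6299)/(479502125/10327) = (sqrt(20164 + (-4804/10815)**2) - 6299)*(10327/479502125) = (sqrt(20164 + 23078416/116964225) - 6299)*(10327/479502125) = (sqrt(2358489711316/116964225) - 6299)*(10327/479502125) = (2*sqrt(589622427829)/10815 - 6299)*(10327/479502125) = (-6299 + 2*sqrt(589622427829)/10815)*(10327/479502125) = -65049773/479502125 + 20654*sqrt(589622427829)/5185815481875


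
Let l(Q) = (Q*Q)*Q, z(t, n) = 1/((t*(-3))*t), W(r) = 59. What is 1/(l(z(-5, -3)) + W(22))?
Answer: 421875/24890624 ≈ 0.016949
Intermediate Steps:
z(t, n) = -1/(3*t**2) (z(t, n) = 1/((-3*t)*t) = 1/(-3*t**2) = -1/(3*t**2))
l(Q) = Q**3 (l(Q) = Q**2*Q = Q**3)
1/(l(z(-5, -3)) + W(22)) = 1/((-1/3/(-5)**2)**3 + 59) = 1/((-1/3*1/25)**3 + 59) = 1/((-1/75)**3 + 59) = 1/(-1/421875 + 59) = 1/(24890624/421875) = 421875/24890624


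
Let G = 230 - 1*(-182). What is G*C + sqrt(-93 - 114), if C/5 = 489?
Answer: 1007340 + 3*I*sqrt(23) ≈ 1.0073e+6 + 14.387*I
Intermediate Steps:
C = 2445 (C = 5*489 = 2445)
G = 412 (G = 230 + 182 = 412)
G*C + sqrt(-93 - 114) = 412*2445 + sqrt(-93 - 114) = 1007340 + sqrt(-207) = 1007340 + 3*I*sqrt(23)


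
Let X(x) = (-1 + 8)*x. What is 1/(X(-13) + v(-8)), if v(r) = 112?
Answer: 1/21 ≈ 0.047619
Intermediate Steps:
X(x) = 7*x
1/(X(-13) + v(-8)) = 1/(7*(-13) + 112) = 1/(-91 + 112) = 1/21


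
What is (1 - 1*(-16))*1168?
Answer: 19856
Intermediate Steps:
(1 - 1*(-16))*1168 = (1 + 16)*1168 = 17*1168 = 19856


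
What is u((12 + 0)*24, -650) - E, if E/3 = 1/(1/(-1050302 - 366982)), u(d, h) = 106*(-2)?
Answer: 4251640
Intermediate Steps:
u(d, h) = -212
E = -4251852 (E = 3/(1/(-1050302 - 366982)) = 3/(1/(-1417284)) = 3/(-1/1417284) = 3*(-1417284) = -4251852)
u((12 + 0)*24, -650) - E = -212 - 1*(-4251852) = -212 + 4251852 = 4251640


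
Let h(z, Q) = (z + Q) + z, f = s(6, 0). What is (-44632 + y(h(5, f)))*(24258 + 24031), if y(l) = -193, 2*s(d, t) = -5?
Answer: -2164554425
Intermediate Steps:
s(d, t) = -5/2 (s(d, t) = (½)*(-5) = -5/2)
f = -5/2 ≈ -2.5000
h(z, Q) = Q + 2*z (h(z, Q) = (Q + z) + z = Q + 2*z)
(-44632 + y(h(5, f)))*(24258 + 24031) = (-44632 - 193)*(24258 + 24031) = -44825*48289 = -2164554425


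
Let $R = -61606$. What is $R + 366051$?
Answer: $304445$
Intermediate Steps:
$R + 366051 = -61606 + 366051 = 304445$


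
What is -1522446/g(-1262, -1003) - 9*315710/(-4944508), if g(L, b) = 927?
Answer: -1254185409673/763926486 ≈ -1641.8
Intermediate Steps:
-1522446/g(-1262, -1003) - 9*315710/(-4944508) = -1522446/927 - 9*315710/(-4944508) = -1522446*1/927 - 2841390*(-1/4944508) = -507482/309 + 1420695/2472254 = -1254185409673/763926486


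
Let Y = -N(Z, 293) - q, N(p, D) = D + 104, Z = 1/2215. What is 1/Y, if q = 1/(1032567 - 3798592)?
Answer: -2766025/1098111924 ≈ -0.0025189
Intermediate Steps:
Z = 1/2215 ≈ 0.00045147
N(p, D) = 104 + D
q = -1/2766025 (q = 1/(-2766025) = -1/2766025 ≈ -3.6153e-7)
Y = -1098111924/2766025 (Y = -(104 + 293) - 1*(-1/2766025) = -1*397 + 1/2766025 = -397 + 1/2766025 = -1098111924/2766025 ≈ -397.00)
1/Y = 1/(-1098111924/2766025) = -2766025/1098111924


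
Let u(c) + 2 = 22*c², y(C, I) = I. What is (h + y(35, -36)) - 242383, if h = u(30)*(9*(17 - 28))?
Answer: -2202421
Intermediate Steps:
u(c) = -2 + 22*c²
h = -1960002 (h = (-2 + 22*30²)*(9*(17 - 28)) = (-2 + 22*900)*(9*(-11)) = (-2 + 19800)*(-99) = 19798*(-99) = -1960002)
(h + y(35, -36)) - 242383 = (-1960002 - 36) - 242383 = -1960038 - 242383 = -2202421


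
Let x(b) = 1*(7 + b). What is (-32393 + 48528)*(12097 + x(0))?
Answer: 195298040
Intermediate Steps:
x(b) = 7 + b
(-32393 + 48528)*(12097 + x(0)) = (-32393 + 48528)*(12097 + (7 + 0)) = 16135*(12097 + 7) = 16135*12104 = 195298040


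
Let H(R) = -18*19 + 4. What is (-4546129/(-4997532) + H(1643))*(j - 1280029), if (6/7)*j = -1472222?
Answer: 3787388934228392/3748149 ≈ 1.0105e+9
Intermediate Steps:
H(R) = -338 (H(R) = -342 + 4 = -338)
j = -5152777/3 (j = (7/6)*(-1472222) = -5152777/3 ≈ -1.7176e+6)
(-4546129/(-4997532) + H(1643))*(j - 1280029) = (-4546129/(-4997532) - 338)*(-5152777/3 - 1280029) = (-4546129*(-1/4997532) - 338)*(-8992864/3) = (4546129/4997532 - 338)*(-8992864/3) = -1684619687/4997532*(-8992864/3) = 3787388934228392/3748149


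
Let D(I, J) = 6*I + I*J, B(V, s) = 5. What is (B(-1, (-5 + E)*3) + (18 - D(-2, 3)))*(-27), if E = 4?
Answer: -1107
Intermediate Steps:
(B(-1, (-5 + E)*3) + (18 - D(-2, 3)))*(-27) = (5 + (18 - (-2)*(6 + 3)))*(-27) = (5 + (18 - (-2)*9))*(-27) = (5 + (18 - 1*(-18)))*(-27) = (5 + (18 + 18))*(-27) = (5 + 36)*(-27) = 41*(-27) = -1107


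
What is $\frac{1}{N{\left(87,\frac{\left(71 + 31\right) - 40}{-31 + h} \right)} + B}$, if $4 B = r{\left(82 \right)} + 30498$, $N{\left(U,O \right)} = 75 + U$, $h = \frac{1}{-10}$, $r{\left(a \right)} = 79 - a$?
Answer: $\frac{4}{31143} \approx 0.00012844$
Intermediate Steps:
$h = - \frac{1}{10} \approx -0.1$
$B = \frac{30495}{4}$ ($B = \frac{\left(79 - 82\right) + 30498}{4} = \frac{-3 + 30498}{4} = \frac{1}{4} \cdot 30495 = \frac{30495}{4} \approx 7623.8$)
$\frac{1}{N{\left(87,\frac{\left(71 + 31\right) - 40}{-31 + h} \right)} + B} = \frac{1}{\left(75 + 87\right) + \frac{30495}{4}} = \frac{1}{162 + \frac{30495}{4}} = \frac{1}{\frac{31143}{4}} = \frac{4}{31143}$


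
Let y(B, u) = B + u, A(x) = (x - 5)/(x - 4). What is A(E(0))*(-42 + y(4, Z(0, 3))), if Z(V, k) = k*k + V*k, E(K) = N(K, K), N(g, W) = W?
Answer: -145/4 ≈ -36.250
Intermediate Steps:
E(K) = K
A(x) = (-5 + x)/(-4 + x)
Z(V, k) = k² + V*k
A(E(0))*(-42 + y(4, Z(0, 3))) = ((-5 + 0)/(-4 + 0))*(-42 + (4 + 3*(0 + 3))) = (-5/(-4))*(-42 + (4 + 3*3)) = (-¼*(-5))*(-42 + (4 + 9)) = 5*(-42 + 13)/4 = (5/4)*(-29) = -145/4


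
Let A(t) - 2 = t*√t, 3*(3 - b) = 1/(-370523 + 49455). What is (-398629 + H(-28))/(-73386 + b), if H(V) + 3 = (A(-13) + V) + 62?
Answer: 383929261584/70682799131 + 12521652*I*√13/70682799131 ≈ 5.4317 + 0.00063873*I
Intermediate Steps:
b = 2889613/963204 (b = 3 - 1/(3*(-370523 + 49455)) = 3 - ⅓/(-321068) = 3 - ⅓*(-1/321068) = 3 + 1/963204 = 2889613/963204 ≈ 3.0000)
A(t) = 2 + t^(3/2) (A(t) = 2 + t*√t = 2 + t^(3/2))
H(V) = 61 + V - 13*I*√13 (H(V) = -3 + (((2 + (-13)^(3/2)) + V) + 62) = -3 + (((2 - 13*I*√13) + V) + 62) = -3 + ((2 + V - 13*I*√13) + 62) = -3 + (64 + V - 13*I*√13) = 61 + V - 13*I*√13)
(-398629 + H(-28))/(-73386 + b) = (-398629 + (61 - 28 - 13*I*√13))/(-73386 + 2889613/963204) = (-398629 + (33 - 13*I*√13))/(-70682799131/963204) = (-398596 - 13*I*√13)*(-963204/70682799131) = 383929261584/70682799131 + 12521652*I*√13/70682799131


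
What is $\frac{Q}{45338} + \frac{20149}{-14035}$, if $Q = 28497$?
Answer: $- \frac{513559967}{636318830} \approx -0.80708$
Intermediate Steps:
$\frac{Q}{45338} + \frac{20149}{-14035} = \frac{28497}{45338} + \frac{20149}{-14035} = 28497 \cdot \frac{1}{45338} + 20149 \left(- \frac{1}{14035}\right) = \frac{28497}{45338} - \frac{20149}{14035} = - \frac{513559967}{636318830}$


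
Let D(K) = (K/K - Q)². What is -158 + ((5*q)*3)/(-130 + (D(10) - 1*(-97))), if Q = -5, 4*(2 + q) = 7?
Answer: -637/4 ≈ -159.25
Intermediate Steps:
q = -¼ (q = -2 + (¼)*7 = -2 + 7/4 = -¼ ≈ -0.25000)
D(K) = 36 (D(K) = (K/K - 1*(-5))² = (1 + 5)² = 6² = 36)
-158 + ((5*q)*3)/(-130 + (D(10) - 1*(-97))) = -158 + ((5*(-¼))*3)/(-130 + (36 - 1*(-97))) = -158 + (-5/4*3)/(-130 + (36 + 97)) = -158 - 15/(4*(-130 + 133)) = -158 - 15/4/3 = -158 - 15/4*⅓ = -158 - 5/4 = -637/4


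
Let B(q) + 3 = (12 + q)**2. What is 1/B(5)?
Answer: 1/286 ≈ 0.0034965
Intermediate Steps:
B(q) = -3 + (12 + q)**2
1/B(5) = 1/(-3 + (12 + 5)**2) = 1/(-3 + 17**2) = 1/(-3 + 289) = 1/286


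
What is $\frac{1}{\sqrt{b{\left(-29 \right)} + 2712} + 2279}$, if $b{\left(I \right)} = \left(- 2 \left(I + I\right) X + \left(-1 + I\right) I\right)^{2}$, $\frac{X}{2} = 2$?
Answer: $\frac{2279}{3411573} - \frac{2 \sqrt{445567}}{3411573} \approx 0.0002767$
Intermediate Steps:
$X = 4$ ($X = 2 \cdot 2 = 4$)
$b{\left(I \right)} = \left(- 16 I + I \left(-1 + I\right)\right)^{2}$ ($b{\left(I \right)} = \left(- 2 \left(I + I\right) 4 + \left(-1 + I\right) I\right)^{2} = \left(- 2 \cdot 2 I 4 + I \left(-1 + I\right)\right)^{2} = \left(- 4 I 4 + I \left(-1 + I\right)\right)^{2} = \left(- 16 I + I \left(-1 + I\right)\right)^{2}$)
$\frac{1}{\sqrt{b{\left(-29 \right)} + 2712} + 2279} = \frac{1}{\sqrt{\left(-29\right)^{2} \left(-17 - 29\right)^{2} + 2712} + 2279} = \frac{1}{\sqrt{841 \left(-46\right)^{2} + 2712} + 2279} = \frac{1}{\sqrt{841 \cdot 2116 + 2712} + 2279} = \frac{1}{\sqrt{1779556 + 2712} + 2279} = \frac{1}{\sqrt{1782268} + 2279} = \frac{1}{2 \sqrt{445567} + 2279} = \frac{1}{2279 + 2 \sqrt{445567}}$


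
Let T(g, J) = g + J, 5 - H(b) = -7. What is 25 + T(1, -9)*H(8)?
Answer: -71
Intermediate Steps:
H(b) = 12 (H(b) = 5 - 1*(-7) = 5 + 7 = 12)
T(g, J) = J + g
25 + T(1, -9)*H(8) = 25 + (-9 + 1)*12 = 25 - 8*12 = 25 - 96 = -71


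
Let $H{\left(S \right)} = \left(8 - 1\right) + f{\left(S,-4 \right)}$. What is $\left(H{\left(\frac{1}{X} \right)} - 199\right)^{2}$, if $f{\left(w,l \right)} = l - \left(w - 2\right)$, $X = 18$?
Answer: $\frac{12201049}{324} \approx 37658.0$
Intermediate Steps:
$f{\left(w,l \right)} = 2 + l - w$ ($f{\left(w,l \right)} = l - \left(-2 + w\right) = 2 + l - w$)
$H{\left(S \right)} = 5 - S$ ($H{\left(S \right)} = \left(8 - 1\right) - \left(2 + S\right) = 7 - \left(2 + S\right) = 5 - S$)
$\left(H{\left(\frac{1}{X} \right)} - 199\right)^{2} = \left(\left(5 - \frac{1}{18}\right) - 199\right)^{2} = \left(\frac{89}{18} - 199\right)^{2} = \left(- \frac{3493}{18}\right)^{2} = \frac{12201049}{324}$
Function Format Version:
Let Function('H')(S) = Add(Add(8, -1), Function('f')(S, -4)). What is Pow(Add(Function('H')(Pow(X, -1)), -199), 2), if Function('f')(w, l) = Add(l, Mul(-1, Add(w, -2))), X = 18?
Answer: Rational(12201049, 324) ≈ 37658.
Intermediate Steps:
Function('f')(w, l) = Add(2, l, Mul(-1, w)) (Function('f')(w, l) = Add(l, Mul(-1, Add(-2, w))) = Add(l, Add(2, Mul(-1, w))) = Add(2, l, Mul(-1, w)))
Function('H')(S) = Add(5, Mul(-1, S)) (Function('H')(S) = Add(Add(8, -1), Add(2, -4, Mul(-1, S))) = Add(7, Add(-2, Mul(-1, S))) = Add(5, Mul(-1, S)))
Pow(Add(Function('H')(Pow(X, -1)), -199), 2) = Pow(Add(Add(5, Mul(-1, Pow(18, -1))), -199), 2) = Pow(Add(Add(5, Mul(-1, Rational(1, 18))), -199), 2) = Pow(Add(Add(5, Rational(-1, 18)), -199), 2) = Pow(Add(Rational(89, 18), -199), 2) = Pow(Rational(-3493, 18), 2) = Rational(12201049, 324)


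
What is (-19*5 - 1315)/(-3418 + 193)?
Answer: 94/215 ≈ 0.43721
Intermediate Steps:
(-19*5 - 1315)/(-3418 + 193) = (-95 - 1315)/(-3225) = -1410*(-1/3225) = 94/215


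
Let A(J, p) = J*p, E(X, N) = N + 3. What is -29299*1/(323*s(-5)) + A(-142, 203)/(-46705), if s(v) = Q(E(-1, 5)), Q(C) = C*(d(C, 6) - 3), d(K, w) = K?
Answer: -39839115/24137144 ≈ -1.6505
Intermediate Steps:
E(X, N) = 3 + N
Q(C) = C*(-3 + C) (Q(C) = C*(C - 3) = C*(-3 + C))
s(v) = 40 (s(v) = (3 + 5)*(-3 + (3 + 5)) = 8*(-3 + 8) = 8*5 = 40)
-29299*1/(323*s(-5)) + A(-142, 203)/(-46705) = -29299/(40*323) - 142*203/(-46705) = -29299/12920 - 28826*(-1/46705) = -29299*1/12920 + 28826/46705 = -29299/12920 + 28826/46705 = -39839115/24137144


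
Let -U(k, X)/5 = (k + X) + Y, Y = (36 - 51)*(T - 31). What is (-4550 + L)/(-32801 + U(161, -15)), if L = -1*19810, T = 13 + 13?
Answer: 4060/5651 ≈ 0.71846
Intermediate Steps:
T = 26
L = -19810
Y = 75 (Y = (36 - 51)*(26 - 31) = -15*(-5) = 75)
U(k, X) = -375 - 5*X - 5*k (U(k, X) = -5*((k + X) + 75) = -5*((X + k) + 75) = -5*(75 + X + k) = -375 - 5*X - 5*k)
(-4550 + L)/(-32801 + U(161, -15)) = (-4550 - 19810)/(-32801 + (-375 - 5*(-15) - 5*161)) = -24360/(-32801 + (-375 + 75 - 805)) = -24360/(-32801 - 1105) = -24360/(-33906) = -24360*(-1/33906) = 4060/5651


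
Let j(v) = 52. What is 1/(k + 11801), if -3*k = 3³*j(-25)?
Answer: 1/11333 ≈ 8.8238e-5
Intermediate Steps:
k = -468 (k = -3³*52/3 = -9*52 = -⅓*1404 = -468)
1/(k + 11801) = 1/(-468 + 11801) = 1/11333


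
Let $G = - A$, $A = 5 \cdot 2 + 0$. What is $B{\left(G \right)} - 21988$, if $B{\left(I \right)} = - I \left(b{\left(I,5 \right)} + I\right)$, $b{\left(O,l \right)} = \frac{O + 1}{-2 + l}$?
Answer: $-22118$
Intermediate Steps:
$A = 10$ ($A = 10 + 0 = 10$)
$G = -10$ ($G = \left(-1\right) 10 = -10$)
$b{\left(O,l \right)} = \frac{1 + O}{-2 + l}$
$B{\left(I \right)} = - I \left(\frac{1}{3} + \frac{4 I}{3}\right)$ ($B{\left(I \right)} = - I \left(\frac{1 + I}{-2 + 5} + I\right) = - I \left(\frac{1 + I}{3} + I\right) = - I \left(\left(\frac{1}{3} + \frac{I}{3}\right) + I\right) = - I \left(\frac{1}{3} + \frac{4 I}{3}\right)$)
$B{\left(G \right)} - 21988 = \left(- \frac{1}{3}\right) \left(-10\right) \left(1 + 4 \left(-10\right)\right) - 21988 = \left(- \frac{1}{3}\right) \left(-10\right) \left(1 - 40\right) - 21988 = \left(- \frac{1}{3}\right) \left(-10\right) \left(-39\right) - 21988 = -130 - 21988 = -22118$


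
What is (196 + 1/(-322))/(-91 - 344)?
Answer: -21037/46690 ≈ -0.45057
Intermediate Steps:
(196 + 1/(-322))/(-91 - 344) = (196 - 1/322)/(-435) = (63111/322)*(-1/435) = -21037/46690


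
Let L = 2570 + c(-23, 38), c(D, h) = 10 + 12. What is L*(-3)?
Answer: -7776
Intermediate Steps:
c(D, h) = 22
L = 2592 (L = 2570 + 22 = 2592)
L*(-3) = 2592*(-3) = -7776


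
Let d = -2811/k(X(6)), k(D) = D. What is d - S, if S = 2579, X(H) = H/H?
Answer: -5390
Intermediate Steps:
X(H) = 1
d = -2811 (d = -2811/1 = -2811*1 = -2811)
d - S = -2811 - 1*2579 = -2811 - 2579 = -5390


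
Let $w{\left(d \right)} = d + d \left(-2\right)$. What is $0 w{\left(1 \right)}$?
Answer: $0$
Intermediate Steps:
$w{\left(d \right)} = - d$ ($w{\left(d \right)} = d - 2 d = - d$)
$0 w{\left(1 \right)} = 0 \left(\left(-1\right) 1\right) = 0 \left(-1\right) = 0$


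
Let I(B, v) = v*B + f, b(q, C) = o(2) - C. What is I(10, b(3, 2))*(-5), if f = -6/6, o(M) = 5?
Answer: -145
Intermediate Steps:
f = -1 (f = -6*⅙ = -1)
b(q, C) = 5 - C
I(B, v) = -1 + B*v (I(B, v) = v*B - 1 = B*v - 1 = -1 + B*v)
I(10, b(3, 2))*(-5) = (-1 + 10*(5 - 1*2))*(-5) = (-1 + 10*(5 - 2))*(-5) = (-1 + 10*3)*(-5) = (-1 + 30)*(-5) = 29*(-5) = -145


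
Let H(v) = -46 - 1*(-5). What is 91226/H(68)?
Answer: -91226/41 ≈ -2225.0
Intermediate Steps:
H(v) = -41 (H(v) = -46 + 5 = -41)
91226/H(68) = 91226/(-41) = 91226*(-1/41) = -91226/41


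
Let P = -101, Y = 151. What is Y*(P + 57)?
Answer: -6644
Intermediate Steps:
Y*(P + 57) = 151*(-101 + 57) = 151*(-44) = -6644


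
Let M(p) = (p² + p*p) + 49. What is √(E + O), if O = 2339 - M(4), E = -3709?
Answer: I*√1451 ≈ 38.092*I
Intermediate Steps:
M(p) = 49 + 2*p² (M(p) = (p² + p²) + 49 = 2*p² + 49 = 49 + 2*p²)
O = 2258 (O = 2339 - (49 + 2*4²) = 2339 - (49 + 2*16) = 2339 - (49 + 32) = 2339 - 1*81 = 2339 - 81 = 2258)
√(E + O) = √(-3709 + 2258) = √(-1451) = I*√1451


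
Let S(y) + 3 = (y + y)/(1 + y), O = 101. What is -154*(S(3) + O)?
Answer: -15323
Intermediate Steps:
S(y) = -3 + 2*y/(1 + y) (S(y) = -3 + (y + y)/(1 + y) = -3 + (2*y)/(1 + y) = -3 + 2*y/(1 + y))
-154*(S(3) + O) = -154*((-3 - 1*3)/(1 + 3) + 101) = -154*((-3 - 3)/4 + 101) = -154*((¼)*(-6) + 101) = -154*(-3/2 + 101) = -154*199/2 = -15323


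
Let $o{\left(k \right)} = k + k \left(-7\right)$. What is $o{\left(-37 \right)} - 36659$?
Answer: $-36437$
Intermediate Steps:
$o{\left(k \right)} = - 6 k$ ($o{\left(k \right)} = k - 7 k = - 6 k$)
$o{\left(-37 \right)} - 36659 = \left(-6\right) \left(-37\right) - 36659 = 222 - 36659 = -36437$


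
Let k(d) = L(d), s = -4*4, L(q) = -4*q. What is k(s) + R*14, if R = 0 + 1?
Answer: 78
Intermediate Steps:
s = -16
R = 1
k(d) = -4*d
k(s) + R*14 = -4*(-16) + 1*14 = 64 + 14 = 78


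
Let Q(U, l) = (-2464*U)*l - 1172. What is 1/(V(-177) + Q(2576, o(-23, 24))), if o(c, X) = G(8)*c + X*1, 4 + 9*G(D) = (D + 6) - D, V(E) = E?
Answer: -9/1079047021 ≈ -8.3407e-9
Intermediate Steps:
G(D) = 2/9 (G(D) = -4/9 + ((D + 6) - D)/9 = -4/9 + ((6 + D) - D)/9 = -4/9 + (⅑)*6 = -4/9 + ⅔ = 2/9)
o(c, X) = X + 2*c/9 (o(c, X) = 2*c/9 + X*1 = 2*c/9 + X = X + 2*c/9)
Q(U, l) = -1172 - 2464*U*l (Q(U, l) = -2464*U*l - 1172 = -1172 - 2464*U*l)
1/(V(-177) + Q(2576, o(-23, 24))) = 1/(-177 + (-1172 - 2464*2576*(24 + (2/9)*(-23)))) = 1/(-177 + (-1172 - 2464*2576*(24 - 46/9))) = 1/(-177 + (-1172 - 2464*2576*170/9)) = 1/(-177 + (-1172 - 1079034880/9)) = 1/(-177 - 1079045428/9) = 1/(-1079047021/9) = -9/1079047021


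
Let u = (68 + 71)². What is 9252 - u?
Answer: -10069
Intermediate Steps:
u = 19321 (u = 139² = 19321)
9252 - u = 9252 - 1*19321 = 9252 - 19321 = -10069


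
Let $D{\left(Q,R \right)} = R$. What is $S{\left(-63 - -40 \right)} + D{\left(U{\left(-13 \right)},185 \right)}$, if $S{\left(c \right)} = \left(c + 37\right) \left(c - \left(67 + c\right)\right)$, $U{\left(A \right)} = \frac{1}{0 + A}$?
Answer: $-753$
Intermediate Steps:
$U{\left(A \right)} = \frac{1}{A}$
$S{\left(c \right)} = -2479 - 67 c$ ($S{\left(c \right)} = \left(37 + c\right) \left(-67\right) = -2479 - 67 c$)
$S{\left(-63 - -40 \right)} + D{\left(U{\left(-13 \right)},185 \right)} = \left(-2479 - 67 \left(-63 - -40\right)\right) + 185 = \left(-2479 - 67 \left(-63 + 40\right)\right) + 185 = \left(-2479 - -1541\right) + 185 = \left(-2479 + 1541\right) + 185 = -938 + 185 = -753$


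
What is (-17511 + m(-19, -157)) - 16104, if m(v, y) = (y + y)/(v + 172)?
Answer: -5143409/153 ≈ -33617.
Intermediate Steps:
m(v, y) = 2*y/(172 + v) (m(v, y) = (2*y)/(172 + v) = 2*y/(172 + v))
(-17511 + m(-19, -157)) - 16104 = (-17511 + 2*(-157)/(172 - 19)) - 16104 = (-17511 + 2*(-157)/153) - 16104 = (-17511 + 2*(-157)*(1/153)) - 16104 = (-17511 - 314/153) - 16104 = -2679497/153 - 16104 = -5143409/153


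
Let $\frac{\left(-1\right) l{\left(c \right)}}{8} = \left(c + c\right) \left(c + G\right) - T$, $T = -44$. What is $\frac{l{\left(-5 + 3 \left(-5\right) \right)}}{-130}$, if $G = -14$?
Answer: $\frac{432}{5} \approx 86.4$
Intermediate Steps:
$l{\left(c \right)} = -352 - 16 c \left(-14 + c\right)$ ($l{\left(c \right)} = - 8 \left(\left(c + c\right) \left(c - 14\right) - -44\right) = - 8 \left(2 c \left(-14 + c\right) + 44\right) = - 8 \left(44 + 2 c \left(-14 + c\right)\right) = -352 - 16 c \left(-14 + c\right)$)
$\frac{l{\left(-5 + 3 \left(-5\right) \right)}}{-130} = \frac{-352 - 16 \left(-5 + 3 \left(-5\right)\right)^{2} + 224 \left(-5 + 3 \left(-5\right)\right)}{-130} = \left(-352 - 16 \left(-5 - 15\right)^{2} + 224 \left(-5 - 15\right)\right) \left(- \frac{1}{130}\right) = \left(-352 - 16 \left(-20\right)^{2} + 224 \left(-20\right)\right) \left(- \frac{1}{130}\right) = \left(-352 - 6400 - 4480\right) \left(- \frac{1}{130}\right) = \left(-11232\right) \left(- \frac{1}{130}\right) = \frac{432}{5}$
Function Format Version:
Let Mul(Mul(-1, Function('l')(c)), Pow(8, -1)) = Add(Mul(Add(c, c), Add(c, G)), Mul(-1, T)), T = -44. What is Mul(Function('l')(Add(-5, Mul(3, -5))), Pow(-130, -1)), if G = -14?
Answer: Rational(432, 5) ≈ 86.400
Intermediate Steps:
Function('l')(c) = Add(-352, Mul(-16, c, Add(-14, c))) (Function('l')(c) = Mul(-8, Add(Mul(Add(c, c), Add(c, -14)), Mul(-1, -44))) = Mul(-8, Add(Mul(Mul(2, c), Add(-14, c)), 44)) = Mul(-8, Add(Mul(2, c, Add(-14, c)), 44)) = Mul(-8, Add(44, Mul(2, c, Add(-14, c)))) = Add(-352, Mul(-16, c, Add(-14, c))))
Mul(Function('l')(Add(-5, Mul(3, -5))), Pow(-130, -1)) = Mul(Add(-352, Mul(-16, Pow(Add(-5, Mul(3, -5)), 2)), Mul(224, Add(-5, Mul(3, -5)))), Pow(-130, -1)) = Mul(Add(-352, Mul(-16, Pow(Add(-5, -15), 2)), Mul(224, Add(-5, -15))), Rational(-1, 130)) = Mul(Add(-352, Mul(-16, Pow(-20, 2)), Mul(224, -20)), Rational(-1, 130)) = Mul(Add(-352, Mul(-16, 400), -4480), Rational(-1, 130)) = Mul(Add(-352, -6400, -4480), Rational(-1, 130)) = Mul(-11232, Rational(-1, 130)) = Rational(432, 5)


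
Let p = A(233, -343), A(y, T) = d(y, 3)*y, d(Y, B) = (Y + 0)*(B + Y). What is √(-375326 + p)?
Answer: √12436878 ≈ 3526.6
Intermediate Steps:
d(Y, B) = Y*(B + Y)
A(y, T) = y²*(3 + y) (A(y, T) = (y*(3 + y))*y = y²*(3 + y))
p = 12812204 (p = 233²*(3 + 233) = 54289*236 = 12812204)
√(-375326 + p) = √(-375326 + 12812204) = √12436878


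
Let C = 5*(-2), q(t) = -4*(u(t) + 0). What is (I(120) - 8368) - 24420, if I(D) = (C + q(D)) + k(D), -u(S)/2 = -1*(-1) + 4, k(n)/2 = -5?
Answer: -32768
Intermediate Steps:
k(n) = -10 (k(n) = 2*(-5) = -10)
u(S) = -10 (u(S) = -2*(-1*(-1) + 4) = -2*(1 + 4) = -2*5 = -10)
q(t) = 40 (q(t) = -4*(-10 + 0) = -4*(-10) = 40)
C = -10
I(D) = 20 (I(D) = (-10 + 40) - 10 = 30 - 10 = 20)
(I(120) - 8368) - 24420 = (20 - 8368) - 24420 = -8348 - 24420 = -32768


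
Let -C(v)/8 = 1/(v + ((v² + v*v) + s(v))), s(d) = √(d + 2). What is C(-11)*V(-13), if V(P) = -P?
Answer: -4004/8895 + 52*I/8895 ≈ -0.45014 + 0.005846*I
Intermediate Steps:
s(d) = √(2 + d)
C(v) = -8/(v + √(2 + v) + 2*v²) (C(v) = -8/(v + ((v² + v*v) + √(2 + v))) = -8/(v + ((v² + v²) + √(2 + v))) = -8/(v + (2*v² + √(2 + v))) = -8/(v + (√(2 + v) + 2*v²)) = -8/(v + √(2 + v) + 2*v²))
C(-11)*V(-13) = (-8/(-11 + √(2 - 11) + 2*(-11)²))*(-1*(-13)) = -8/(-11 + √(-9) + 2*121)*13 = -8/(-11 + 3*I + 242)*13 = -8*(231 - 3*I)/53370*13 = -4*(231 - 3*I)/26685*13 = -52*(231 - 3*I)/26685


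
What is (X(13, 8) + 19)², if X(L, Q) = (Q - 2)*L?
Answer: 9409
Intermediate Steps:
X(L, Q) = L*(-2 + Q) (X(L, Q) = (-2 + Q)*L = L*(-2 + Q))
(X(13, 8) + 19)² = (13*(-2 + 8) + 19)² = (13*6 + 19)² = (78 + 19)² = 97² = 9409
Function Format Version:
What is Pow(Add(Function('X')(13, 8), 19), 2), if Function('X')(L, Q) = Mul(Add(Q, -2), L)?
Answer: 9409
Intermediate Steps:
Function('X')(L, Q) = Mul(L, Add(-2, Q)) (Function('X')(L, Q) = Mul(Add(-2, Q), L) = Mul(L, Add(-2, Q)))
Pow(Add(Function('X')(13, 8), 19), 2) = Pow(Add(Mul(13, Add(-2, 8)), 19), 2) = Pow(Add(Mul(13, 6), 19), 2) = Pow(Add(78, 19), 2) = Pow(97, 2) = 9409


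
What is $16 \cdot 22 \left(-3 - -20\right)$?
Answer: $5984$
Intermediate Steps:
$16 \cdot 22 \left(-3 - -20\right) = 352 \left(-3 + 20\right) = 352 \cdot 17 = 5984$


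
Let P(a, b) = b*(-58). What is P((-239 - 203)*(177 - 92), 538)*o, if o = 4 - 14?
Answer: 312040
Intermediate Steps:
P(a, b) = -58*b
o = -10
P((-239 - 203)*(177 - 92), 538)*o = -58*538*(-10) = -31204*(-10) = 312040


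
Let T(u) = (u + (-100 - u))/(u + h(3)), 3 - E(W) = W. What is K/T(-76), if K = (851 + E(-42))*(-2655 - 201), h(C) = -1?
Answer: -49260288/25 ≈ -1.9704e+6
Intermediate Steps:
E(W) = 3 - W
T(u) = -100/(-1 + u) (T(u) = (u + (-100 - u))/(u - 1) = -100/(-1 + u))
K = -2558976 (K = (851 + (3 - 1*(-42)))*(-2655 - 201) = (851 + (3 + 42))*(-2856) = (851 + 45)*(-2856) = 896*(-2856) = -2558976)
K/T(-76) = -2558976/((-100/(-1 - 76))) = -2558976/((-100/(-77))) = -2558976/((-100*(-1/77))) = -2558976/100/77 = -2558976*77/100 = -49260288/25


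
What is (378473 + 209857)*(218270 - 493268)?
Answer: -161789573340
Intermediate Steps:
(378473 + 209857)*(218270 - 493268) = 588330*(-274998) = -161789573340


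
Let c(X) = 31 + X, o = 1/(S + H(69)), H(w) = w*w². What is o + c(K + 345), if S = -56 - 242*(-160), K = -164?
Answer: 77840677/367173 ≈ 212.00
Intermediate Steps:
H(w) = w³
S = 38664 (S = -56 + 38720 = 38664)
o = 1/367173 (o = 1/(38664 + 69³) = 1/(38664 + 328509) = 1/367173 ≈ 2.7235e-6)
o + c(K + 345) = 1/367173 + (31 + (-164 + 345)) = 1/367173 + (31 + 181) = 1/367173 + 212 = 77840677/367173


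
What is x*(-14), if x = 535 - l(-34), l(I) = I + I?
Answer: -8442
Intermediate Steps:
l(I) = 2*I
x = 603 (x = 535 - 2*(-34) = 535 - 1*(-68) = 535 + 68 = 603)
x*(-14) = 603*(-14) = -8442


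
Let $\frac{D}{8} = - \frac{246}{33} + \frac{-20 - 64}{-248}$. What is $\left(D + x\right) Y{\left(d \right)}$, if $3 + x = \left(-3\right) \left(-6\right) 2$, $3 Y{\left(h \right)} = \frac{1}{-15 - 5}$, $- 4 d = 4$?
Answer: $\frac{8159}{20460} \approx 0.39878$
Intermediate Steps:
$d = -1$ ($d = \left(- \frac{1}{4}\right) 4 = -1$)
$D = - \frac{19412}{341}$ ($D = 8 \left(- \frac{246}{33} + \frac{-20 - 64}{-248}\right) = 8 \left(\left(-246\right) \frac{1}{33} + \left(-20 - 64\right) \left(- \frac{1}{248}\right)\right) = 8 \left(- \frac{82}{11} - - \frac{21}{62}\right) = 8 \left(- \frac{82}{11} + \frac{21}{62}\right) = 8 \left(- \frac{4853}{682}\right) = - \frac{19412}{341} \approx -56.927$)
$Y{\left(h \right)} = - \frac{1}{60}$ ($Y{\left(h \right)} = \frac{1}{3 \left(-15 - 5\right)} = \frac{1}{3 \left(-20\right)} = \frac{1}{3} \left(- \frac{1}{20}\right) = - \frac{1}{60}$)
$x = 33$ ($x = -3 + \left(-3\right) \left(-6\right) 2 = -3 + 18 \cdot 2 = -3 + 36 = 33$)
$\left(D + x\right) Y{\left(d \right)} = \left(- \frac{19412}{341} + 33\right) \left(- \frac{1}{60}\right) = \left(- \frac{8159}{341}\right) \left(- \frac{1}{60}\right) = \frac{8159}{20460}$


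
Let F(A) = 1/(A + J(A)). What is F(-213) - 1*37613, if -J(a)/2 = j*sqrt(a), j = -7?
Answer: -15383718/409 - 14*I*sqrt(213)/87117 ≈ -37613.0 - 0.0023454*I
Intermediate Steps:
J(a) = 14*sqrt(a) (J(a) = -(-14)*sqrt(a) = 14*sqrt(a))
F(A) = 1/(A + 14*sqrt(A))
F(-213) - 1*37613 = 1/(-213 + 14*sqrt(-213)) - 1*37613 = 1/(-213 + 14*(I*sqrt(213))) - 37613 = 1/(-213 + 14*I*sqrt(213)) - 37613 = -37613 + 1/(-213 + 14*I*sqrt(213))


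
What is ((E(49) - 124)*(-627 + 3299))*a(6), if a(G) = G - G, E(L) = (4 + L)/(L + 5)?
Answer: 0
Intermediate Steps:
E(L) = (4 + L)/(5 + L)
a(G) = 0
((E(49) - 124)*(-627 + 3299))*a(6) = (((4 + 49)/(5 + 49) - 124)*(-627 + 3299))*0 = ((53/54 - 124)*2672)*0 = -6643/54*2672*0 = -8875048/27*0 = 0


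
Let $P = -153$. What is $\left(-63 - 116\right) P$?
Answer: $27387$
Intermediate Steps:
$\left(-63 - 116\right) P = \left(-63 - 116\right) \left(-153\right) = \left(-179\right) \left(-153\right) = 27387$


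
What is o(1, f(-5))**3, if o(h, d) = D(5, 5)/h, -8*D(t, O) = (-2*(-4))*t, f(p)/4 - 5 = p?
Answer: -125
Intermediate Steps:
f(p) = 20 + 4*p
D(t, O) = -t (D(t, O) = -(-2*(-4))*t/8 = -t)
o(h, d) = -5/h (o(h, d) = (-1*5)/h = -5/h)
o(1, f(-5))**3 = (-5/1)**3 = (-5*1)**3 = (-5)**3 = -125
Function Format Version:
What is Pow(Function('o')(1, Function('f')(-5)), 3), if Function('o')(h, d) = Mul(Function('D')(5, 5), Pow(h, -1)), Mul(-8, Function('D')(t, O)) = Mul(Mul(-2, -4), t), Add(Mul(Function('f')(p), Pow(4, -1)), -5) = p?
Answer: -125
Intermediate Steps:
Function('f')(p) = Add(20, Mul(4, p))
Function('D')(t, O) = Mul(-1, t) (Function('D')(t, O) = Mul(Rational(-1, 8), Mul(Mul(-2, -4), t)) = Mul(Rational(-1, 8), Mul(8, t)) = Mul(-1, t))
Function('o')(h, d) = Mul(-5, Pow(h, -1)) (Function('o')(h, d) = Mul(Mul(-1, 5), Pow(h, -1)) = Mul(-5, Pow(h, -1)))
Pow(Function('o')(1, Function('f')(-5)), 3) = Pow(Mul(-5, Pow(1, -1)), 3) = Pow(Mul(-5, 1), 3) = Pow(-5, 3) = -125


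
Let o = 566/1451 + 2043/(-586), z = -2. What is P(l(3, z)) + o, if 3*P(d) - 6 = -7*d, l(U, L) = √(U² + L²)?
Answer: -932145/850286 - 7*√13/3 ≈ -9.5092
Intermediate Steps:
o = -2632717/850286 (o = 566*(1/1451) + 2043*(-1/586) = 566/1451 - 2043/586 = -2632717/850286 ≈ -3.0963)
l(U, L) = √(L² + U²)
P(d) = 2 - 7*d/3 (P(d) = 2 + (-7*d)/3 = 2 - 7*d/3)
P(l(3, z)) + o = (2 - 7*√((-2)² + 3²)/3) - 2632717/850286 = (2 - 7*√(4 + 9)/3) - 2632717/850286 = (2 - 7*√13/3) - 2632717/850286 = -932145/850286 - 7*√13/3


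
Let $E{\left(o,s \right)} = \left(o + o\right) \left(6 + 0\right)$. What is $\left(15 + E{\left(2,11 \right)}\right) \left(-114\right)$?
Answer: $-4446$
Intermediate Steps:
$E{\left(o,s \right)} = 12 o$ ($E{\left(o,s \right)} = 2 o 6 = 12 o$)
$\left(15 + E{\left(2,11 \right)}\right) \left(-114\right) = \left(15 + 12 \cdot 2\right) \left(-114\right) = \left(15 + 24\right) \left(-114\right) = 39 \left(-114\right) = -4446$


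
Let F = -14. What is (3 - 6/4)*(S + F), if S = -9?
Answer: -69/2 ≈ -34.500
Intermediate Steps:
(3 - 6/4)*(S + F) = (3 - 6/4)*(-9 - 14) = (3 - 6/4)*(-23) = (3 - 1*3/2)*(-23) = (3 - 3/2)*(-23) = (3/2)*(-23) = -69/2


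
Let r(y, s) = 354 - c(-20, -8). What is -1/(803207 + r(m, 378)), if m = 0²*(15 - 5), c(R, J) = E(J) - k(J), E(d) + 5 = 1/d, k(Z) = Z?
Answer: -8/6428465 ≈ -1.2445e-6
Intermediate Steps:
E(d) = -5 + 1/d
c(R, J) = -5 + 1/J - J (c(R, J) = (-5 + 1/J) - J = -5 + 1/J - J)
m = 0 (m = 0*10 = 0)
r(y, s) = 2809/8 (r(y, s) = 354 - (-5 + 1/(-8) - 1*(-8)) = 354 - (-5 - ⅛ + 8) = 354 - 1*23/8 = 354 - 23/8 = 2809/8)
-1/(803207 + r(m, 378)) = -1/(803207 + 2809/8) = -1/6428465/8 = -1*8/6428465 = -8/6428465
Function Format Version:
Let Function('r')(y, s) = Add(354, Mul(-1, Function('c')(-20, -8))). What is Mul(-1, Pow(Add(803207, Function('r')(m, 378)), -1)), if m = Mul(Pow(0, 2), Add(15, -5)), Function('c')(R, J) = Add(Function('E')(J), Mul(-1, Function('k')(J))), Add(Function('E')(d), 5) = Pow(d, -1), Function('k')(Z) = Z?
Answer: Rational(-8, 6428465) ≈ -1.2445e-6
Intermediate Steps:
Function('E')(d) = Add(-5, Pow(d, -1))
Function('c')(R, J) = Add(-5, Pow(J, -1), Mul(-1, J)) (Function('c')(R, J) = Add(Add(-5, Pow(J, -1)), Mul(-1, J)) = Add(-5, Pow(J, -1), Mul(-1, J)))
m = 0 (m = Mul(0, 10) = 0)
Function('r')(y, s) = Rational(2809, 8) (Function('r')(y, s) = Add(354, Mul(-1, Add(-5, Pow(-8, -1), Mul(-1, -8)))) = Add(354, Mul(-1, Add(-5, Rational(-1, 8), 8))) = Add(354, Mul(-1, Rational(23, 8))) = Add(354, Rational(-23, 8)) = Rational(2809, 8))
Mul(-1, Pow(Add(803207, Function('r')(m, 378)), -1)) = Mul(-1, Pow(Add(803207, Rational(2809, 8)), -1)) = Mul(-1, Pow(Rational(6428465, 8), -1)) = Mul(-1, Rational(8, 6428465)) = Rational(-8, 6428465)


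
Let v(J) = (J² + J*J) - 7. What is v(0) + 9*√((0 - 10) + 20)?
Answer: -7 + 9*√10 ≈ 21.461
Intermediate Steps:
v(J) = -7 + 2*J² (v(J) = (J² + J²) - 7 = 2*J² - 7 = -7 + 2*J²)
v(0) + 9*√((0 - 10) + 20) = (-7 + 2*0²) + 9*√((0 - 10) + 20) = (-7 + 2*0) + 9*√(-10 + 20) = (-7 + 0) + 9*√10 = -7 + 9*√10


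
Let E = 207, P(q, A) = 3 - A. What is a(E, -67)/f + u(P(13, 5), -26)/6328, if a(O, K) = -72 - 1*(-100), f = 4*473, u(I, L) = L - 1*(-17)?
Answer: 40039/2993144 ≈ 0.013377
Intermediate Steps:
u(I, L) = 17 + L (u(I, L) = L + 17 = 17 + L)
f = 1892
a(O, K) = 28 (a(O, K) = -72 + 100 = 28)
a(E, -67)/f + u(P(13, 5), -26)/6328 = 28/1892 + (17 - 26)/6328 = 28*(1/1892) - 9*1/6328 = 7/473 - 9/6328 = 40039/2993144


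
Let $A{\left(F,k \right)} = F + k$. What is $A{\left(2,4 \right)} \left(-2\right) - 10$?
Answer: $-22$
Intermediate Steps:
$A{\left(2,4 \right)} \left(-2\right) - 10 = \left(2 + 4\right) \left(-2\right) - 10 = 6 \left(-2\right) - 10 = -12 - 10 = -22$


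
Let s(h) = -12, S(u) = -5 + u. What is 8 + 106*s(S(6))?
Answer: -1264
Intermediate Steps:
8 + 106*s(S(6)) = 8 + 106*(-12) = 8 - 1272 = -1264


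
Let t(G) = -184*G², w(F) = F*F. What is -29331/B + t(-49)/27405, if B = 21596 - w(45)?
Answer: -1349995817/76620465 ≈ -17.619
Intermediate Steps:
w(F) = F²
B = 19571 (B = 21596 - 1*45² = 21596 - 1*2025 = 21596 - 2025 = 19571)
-29331/B + t(-49)/27405 = -29331/19571 - 184*(-49)²/27405 = -29331*1/19571 - 184*2401*(1/27405) = -29331/19571 - 441784*1/27405 = -29331/19571 - 63112/3915 = -1349995817/76620465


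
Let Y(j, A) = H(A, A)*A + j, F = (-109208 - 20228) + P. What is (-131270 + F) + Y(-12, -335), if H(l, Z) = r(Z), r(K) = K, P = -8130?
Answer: -156623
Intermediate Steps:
H(l, Z) = Z
F = -137566 (F = (-109208 - 20228) - 8130 = -129436 - 8130 = -137566)
Y(j, A) = j + A² (Y(j, A) = A*A + j = A² + j = j + A²)
(-131270 + F) + Y(-12, -335) = (-131270 - 137566) + (-12 + (-335)²) = -268836 + (-12 + 112225) = -268836 + 112213 = -156623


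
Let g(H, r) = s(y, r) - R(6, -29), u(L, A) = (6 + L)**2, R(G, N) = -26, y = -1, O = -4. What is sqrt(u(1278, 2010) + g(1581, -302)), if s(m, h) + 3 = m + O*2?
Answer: sqrt(1648670) ≈ 1284.0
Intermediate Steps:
s(m, h) = -11 + m (s(m, h) = -3 + (m - 4*2) = -3 + (m - 8) = -3 + (-8 + m) = -11 + m)
g(H, r) = 14 (g(H, r) = (-11 - 1) - 1*(-26) = -12 + 26 = 14)
sqrt(u(1278, 2010) + g(1581, -302)) = sqrt((6 + 1278)**2 + 14) = sqrt(1284**2 + 14) = sqrt(1648656 + 14) = sqrt(1648670)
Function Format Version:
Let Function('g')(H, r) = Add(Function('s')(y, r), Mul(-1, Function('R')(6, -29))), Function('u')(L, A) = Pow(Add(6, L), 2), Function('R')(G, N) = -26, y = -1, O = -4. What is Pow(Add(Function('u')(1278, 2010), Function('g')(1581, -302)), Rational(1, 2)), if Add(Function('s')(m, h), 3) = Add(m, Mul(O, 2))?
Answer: Pow(1648670, Rational(1, 2)) ≈ 1284.0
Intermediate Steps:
Function('s')(m, h) = Add(-11, m) (Function('s')(m, h) = Add(-3, Add(m, Mul(-4, 2))) = Add(-3, Add(m, -8)) = Add(-3, Add(-8, m)) = Add(-11, m))
Function('g')(H, r) = 14 (Function('g')(H, r) = Add(Add(-11, -1), Mul(-1, -26)) = Add(-12, 26) = 14)
Pow(Add(Function('u')(1278, 2010), Function('g')(1581, -302)), Rational(1, 2)) = Pow(Add(Pow(Add(6, 1278), 2), 14), Rational(1, 2)) = Pow(Add(Pow(1284, 2), 14), Rational(1, 2)) = Pow(Add(1648656, 14), Rational(1, 2)) = Pow(1648670, Rational(1, 2))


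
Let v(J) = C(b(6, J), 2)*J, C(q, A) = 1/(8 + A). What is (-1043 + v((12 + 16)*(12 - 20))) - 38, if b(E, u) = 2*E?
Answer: -5517/5 ≈ -1103.4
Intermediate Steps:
v(J) = J/10 (v(J) = J/(8 + 2) = J/10)
(-1043 + v((12 + 16)*(12 - 20))) - 38 = (-1043 + ((12 + 16)*(12 - 20))/10) - 38 = (-1043 + (28*(-8))/10) - 38 = (-1043 + (⅒)*(-224)) - 38 = (-1043 - 112/5) - 38 = -5327/5 - 38 = -5517/5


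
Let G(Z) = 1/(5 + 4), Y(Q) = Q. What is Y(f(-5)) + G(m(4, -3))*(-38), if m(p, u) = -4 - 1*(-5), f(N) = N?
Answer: -83/9 ≈ -9.2222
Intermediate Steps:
m(p, u) = 1 (m(p, u) = -4 + 5 = 1)
G(Z) = ⅑ (G(Z) = 1/9 = ⅑)
Y(f(-5)) + G(m(4, -3))*(-38) = -5 + (⅑)*(-38) = -5 - 38/9 = -83/9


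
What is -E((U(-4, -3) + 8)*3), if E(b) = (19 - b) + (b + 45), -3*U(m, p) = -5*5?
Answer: -64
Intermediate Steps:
U(m, p) = 25/3 (U(m, p) = -(-5)*5/3 = -⅓*(-25) = 25/3)
E(b) = 64 (E(b) = (19 - b) + (45 + b) = 64)
-E((U(-4, -3) + 8)*3) = -1*64 = -64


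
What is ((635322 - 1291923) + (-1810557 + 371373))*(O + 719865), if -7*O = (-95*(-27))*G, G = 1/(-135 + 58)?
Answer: -813185118693000/539 ≈ -1.5087e+12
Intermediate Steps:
G = -1/77 (G = 1/(-77) = -1/77 ≈ -0.012987)
O = 2565/539 (O = -(-95*(-27))*(-1)/(7*77) = -2565*(-1)/(7*77) = -1/7*(-2565/77) = 2565/539 ≈ 4.7588)
((635322 - 1291923) + (-1810557 + 371373))*(O + 719865) = ((635322 - 1291923) + (-1810557 + 371373))*(2565/539 + 719865) = (-656601 - 1439184)*(388009800/539) = -2095785*388009800/539 = -813185118693000/539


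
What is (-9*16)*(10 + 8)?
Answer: -2592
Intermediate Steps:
(-9*16)*(10 + 8) = -144*18 = -2592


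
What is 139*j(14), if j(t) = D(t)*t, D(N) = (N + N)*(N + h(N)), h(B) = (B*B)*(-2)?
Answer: -20596464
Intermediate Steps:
h(B) = -2*B**2 (h(B) = B**2*(-2) = -2*B**2)
D(N) = 2*N*(N - 2*N**2) (D(N) = (N + N)*(N - 2*N**2) = (2*N)*(N - 2*N**2) = 2*N*(N - 2*N**2))
j(t) = t**3*(2 - 4*t) (j(t) = (t**2*(2 - 4*t))*t = t**3*(2 - 4*t))
139*j(14) = 139*(14**3*(2 - 4*14)) = 139*(2744*(2 - 56)) = 139*(2744*(-54)) = 139*(-148176) = -20596464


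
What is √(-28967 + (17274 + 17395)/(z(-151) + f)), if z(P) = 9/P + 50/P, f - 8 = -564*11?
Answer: 2*I*√129408502062345/133665 ≈ 170.21*I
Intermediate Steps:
f = -6196 (f = 8 - 564*11 = 8 - 6204 = -6196)
z(P) = 59/P
√(-28967 + (17274 + 17395)/(z(-151) + f)) = √(-28967 + (17274 + 17395)/(59/(-151) - 6196)) = √(-28967 + 34669/(59*(-1/151) - 6196)) = √(-28967 + 34669/(-59/151 - 6196)) = √(-28967 + 34669/(-935655/151)) = √(-28967 + 34669*(-151/935655)) = √(-28967 - 5235019/935655) = √(-27108353404/935655) = 2*I*√129408502062345/133665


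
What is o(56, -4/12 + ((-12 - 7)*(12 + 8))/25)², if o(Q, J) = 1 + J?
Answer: 47524/225 ≈ 211.22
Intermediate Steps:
o(56, -4/12 + ((-12 - 7)*(12 + 8))/25)² = (1 + (-4/12 + ((-12 - 7)*(12 + 8))/25))² = (1 + (-4*1/12 - 19*20*(1/25)))² = (1 + (-⅓ - 380*1/25))² = (1 + (-⅓ - 76/5))² = (1 - 233/15)² = (-218/15)² = 47524/225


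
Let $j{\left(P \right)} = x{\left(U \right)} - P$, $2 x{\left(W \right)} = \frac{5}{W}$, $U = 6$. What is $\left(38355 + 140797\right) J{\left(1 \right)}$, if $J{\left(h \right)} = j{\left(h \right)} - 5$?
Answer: $- \frac{3000796}{3} \approx -1.0003 \cdot 10^{6}$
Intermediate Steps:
$x{\left(W \right)} = \frac{5}{2 W}$ ($x{\left(W \right)} = \frac{5 \frac{1}{W}}{2} = \frac{5}{2 W}$)
$j{\left(P \right)} = \frac{5}{12} - P$ ($j{\left(P \right)} = \frac{5}{2 \cdot 6} - P = \frac{5}{2} \cdot \frac{1}{6} - P = \frac{5}{12} - P$)
$J{\left(h \right)} = - \frac{55}{12} - h$ ($J{\left(h \right)} = \left(\frac{5}{12} - h\right) - 5 = - \frac{55}{12} - h$)
$\left(38355 + 140797\right) J{\left(1 \right)} = \left(38355 + 140797\right) \left(- \frac{55}{12} - 1\right) = 179152 \left(- \frac{55}{12} - 1\right) = 179152 \left(- \frac{67}{12}\right) = - \frac{3000796}{3}$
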